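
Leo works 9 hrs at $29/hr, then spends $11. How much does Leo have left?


Calculate earnings:
9 x $29 = $261
Subtract spending:
$261 - $11 = $250

$250


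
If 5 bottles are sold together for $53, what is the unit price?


Total cost: $53
Number of items: 5
Unit price: $53 / 5 = $10.60

$10.60


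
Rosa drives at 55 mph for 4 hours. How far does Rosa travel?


Use the formula: distance = speed x time
Speed = 55 mph, Time = 4 hours
55 x 4 = 220 miles

220 miles


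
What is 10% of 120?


Convert percentage to decimal:
10% = 0.1
Multiply:
120 x 0.1 = 12

12


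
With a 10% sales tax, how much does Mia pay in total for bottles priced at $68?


Calculate the tax:
10% of $68 = $6.80
Add tax to price:
$68 + $6.80 = $74.80

$74.80


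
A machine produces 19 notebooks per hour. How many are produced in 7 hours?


Production rate: 19 notebooks per hour
Time: 7 hours
Total: 19 x 7 = 133 notebooks

133 notebooks


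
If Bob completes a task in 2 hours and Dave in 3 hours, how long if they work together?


Bob's rate: 1/2 of the job per hour
Dave's rate: 1/3 of the job per hour
Combined rate: 1/2 + 1/3 = 5/6 per hour
Time = 1 / (5/6) = 6/5 = 1.2 hours

1.2 hours


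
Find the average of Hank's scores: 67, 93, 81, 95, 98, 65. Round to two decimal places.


Add the scores:
67 + 93 + 81 + 95 + 98 + 65 = 499
Divide by the number of tests:
499 / 6 = 83.1666... ≈ 83.17

83.17


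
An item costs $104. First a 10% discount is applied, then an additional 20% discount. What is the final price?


First discount:
10% of $104 = $10.40
Price after first discount:
$104 - $10.40 = $93.60
Second discount:
20% of $93.60 = $18.72
Final price:
$93.60 - $18.72 = $74.88

$74.88


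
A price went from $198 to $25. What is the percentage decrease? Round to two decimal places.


Find the absolute change:
|25 - 198| = 173
Divide by original and multiply by 100:
173 / 198 x 100 = 87.3737...% ≈ 87.37%

87.37%


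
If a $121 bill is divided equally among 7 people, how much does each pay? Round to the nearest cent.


Total bill: $121
Number of people: 7
Each pays: $121 / 7 = $17.2857... ≈ $17.29

$17.29


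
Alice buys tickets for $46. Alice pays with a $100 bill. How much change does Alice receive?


Start with the amount paid:
$100
Subtract the price:
$100 - $46 = $54

$54


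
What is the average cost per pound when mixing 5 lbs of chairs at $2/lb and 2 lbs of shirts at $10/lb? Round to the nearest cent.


Cost of chairs:
5 x $2 = $10
Cost of shirts:
2 x $10 = $20
Total cost: $10 + $20 = $30
Total weight: 7 lbs
Average: $30 / 7 = $4.2857... ≈ $4.29/lb

$4.29/lb


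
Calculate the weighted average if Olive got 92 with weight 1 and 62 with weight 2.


Weighted sum:
1 x 92 + 2 x 62 = 216
Total weight:
1 + 2 = 3
Weighted average:
216 / 3 = 72

72


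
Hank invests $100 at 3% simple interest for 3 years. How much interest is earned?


Use the formula I = P x R x T / 100
P x R x T = 100 x 3 x 3 = 900
I = 900 / 100 = $9

$9


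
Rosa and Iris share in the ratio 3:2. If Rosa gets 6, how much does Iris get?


Find the multiplier:
6 / 3 = 2
Apply to Iris's share:
2 x 2 = 4

4


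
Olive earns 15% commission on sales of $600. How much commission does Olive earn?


Convert rate to decimal:
15% = 0.15
Multiply by sales:
$600 x 0.15 = $90

$90


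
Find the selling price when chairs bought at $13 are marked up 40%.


Calculate the markup amount:
40% of $13 = $5.20
Add to cost:
$13 + $5.20 = $18.20

$18.20


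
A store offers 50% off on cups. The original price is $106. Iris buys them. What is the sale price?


Calculate the discount amount:
50% of $106 = $53
Subtract from original:
$106 - $53 = $53

$53


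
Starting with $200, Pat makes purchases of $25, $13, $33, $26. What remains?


Add up expenses:
$25 + $13 + $33 + $26 = $97
Subtract from budget:
$200 - $97 = $103

$103


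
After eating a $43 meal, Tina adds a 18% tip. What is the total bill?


Calculate the tip:
18% of $43 = $7.74
Add tip to meal cost:
$43 + $7.74 = $50.74

$50.74


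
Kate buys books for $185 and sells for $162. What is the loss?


Selling price = $162
Cost price = $185
Loss = cost price - selling price:
Loss = $185 - $162 = $23

$23


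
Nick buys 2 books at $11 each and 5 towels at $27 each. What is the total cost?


Cost of books:
2 x $11 = $22
Cost of towels:
5 x $27 = $135
Add both:
$22 + $135 = $157

$157


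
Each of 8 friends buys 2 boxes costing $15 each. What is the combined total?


Cost per person:
2 x $15 = $30
Group total:
8 x $30 = $240

$240


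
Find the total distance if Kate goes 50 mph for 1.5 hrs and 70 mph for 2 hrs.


Leg 1 distance:
50 x 1.5 = 75 miles
Leg 2 distance:
70 x 2 = 140 miles
Total distance:
75 + 140 = 215 miles

215 miles


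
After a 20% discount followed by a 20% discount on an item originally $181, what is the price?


First discount:
20% of $181 = $36.20
Price after first discount:
$181 - $36.20 = $144.80
Second discount:
20% of $144.80 = $28.96
Final price:
$144.80 - $28.96 = $115.84

$115.84


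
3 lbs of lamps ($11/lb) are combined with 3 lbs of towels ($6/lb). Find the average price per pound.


Cost of lamps:
3 x $11 = $33
Cost of towels:
3 x $6 = $18
Total cost: $33 + $18 = $51
Total weight: 6 lbs
Average: $51 / 6 = $8.50/lb

$8.50/lb


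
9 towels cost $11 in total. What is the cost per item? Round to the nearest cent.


Total cost: $11
Number of items: 9
Unit price: $11 / 9 = $1.2222... ≈ $1.22

$1.22


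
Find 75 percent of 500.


Convert percentage to decimal:
75% = 0.75
Multiply:
500 x 0.75 = 375

375


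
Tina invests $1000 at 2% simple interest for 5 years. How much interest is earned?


Use the formula I = P x R x T / 100
P x R x T = 1000 x 2 x 5 = 10000
I = 10000 / 100 = $100

$100


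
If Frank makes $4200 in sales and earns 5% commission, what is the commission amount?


Convert rate to decimal:
5% = 0.05
Multiply by sales:
$4200 x 0.05 = $210

$210


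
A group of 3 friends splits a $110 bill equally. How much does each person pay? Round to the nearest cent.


Total bill: $110
Number of people: 3
Each pays: $110 / 3 = $36.6666... ≈ $36.67

$36.67


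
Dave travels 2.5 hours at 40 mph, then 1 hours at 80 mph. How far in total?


Leg 1 distance:
40 x 2.5 = 100 miles
Leg 2 distance:
80 x 1 = 80 miles
Total distance:
100 + 80 = 180 miles

180 miles


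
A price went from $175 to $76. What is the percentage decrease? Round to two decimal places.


Find the absolute change:
|76 - 175| = 99
Divide by original and multiply by 100:
99 / 175 x 100 = 56.5714...% ≈ 56.57%

56.57%


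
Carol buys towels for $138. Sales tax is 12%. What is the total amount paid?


Calculate the tax:
12% of $138 = $16.56
Add tax to price:
$138 + $16.56 = $154.56

$154.56


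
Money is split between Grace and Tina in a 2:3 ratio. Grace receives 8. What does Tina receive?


Find the multiplier:
8 / 2 = 4
Apply to Tina's share:
3 x 4 = 12

12


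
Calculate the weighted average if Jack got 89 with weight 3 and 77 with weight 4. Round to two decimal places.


Weighted sum:
3 x 89 + 4 x 77 = 575
Total weight:
3 + 4 = 7
Weighted average:
575 / 7 = 82.1428... ≈ 82.14

82.14


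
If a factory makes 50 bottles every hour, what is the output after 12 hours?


Production rate: 50 bottles per hour
Time: 12 hours
Total: 50 x 12 = 600 bottles

600 bottles


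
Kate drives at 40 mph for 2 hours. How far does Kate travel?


Use the formula: distance = speed x time
Speed = 40 mph, Time = 2 hours
40 x 2 = 80 miles

80 miles


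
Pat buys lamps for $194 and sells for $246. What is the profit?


Selling price = $246
Cost price = $194
Profit = selling price - cost price:
Profit = $246 - $194 = $52

$52


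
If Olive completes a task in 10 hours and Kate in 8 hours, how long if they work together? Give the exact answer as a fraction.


Olive's rate: 1/10 of the job per hour
Kate's rate: 1/8 of the job per hour
Combined rate: 1/10 + 1/8 = 9/40 per hour
Time = 1 / (9/40) = 40/9 hours (≈ 4.44 hours)

40/9 hours


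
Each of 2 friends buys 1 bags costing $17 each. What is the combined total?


Cost per person:
1 x $17 = $17
Group total:
2 x $17 = $34

$34


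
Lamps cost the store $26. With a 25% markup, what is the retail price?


Calculate the markup amount:
25% of $26 = $6.50
Add to cost:
$26 + $6.50 = $32.50

$32.50


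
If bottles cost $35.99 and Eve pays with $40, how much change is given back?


Start with the amount paid:
$40
Subtract the price:
$40 - $35.99 = $4.01

$4.01


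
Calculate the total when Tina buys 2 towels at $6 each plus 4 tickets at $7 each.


Cost of towels:
2 x $6 = $12
Cost of tickets:
4 x $7 = $28
Add both:
$12 + $28 = $40

$40


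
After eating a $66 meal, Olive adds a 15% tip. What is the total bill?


Calculate the tip:
15% of $66 = $9.90
Add tip to meal cost:
$66 + $9.90 = $75.90

$75.90


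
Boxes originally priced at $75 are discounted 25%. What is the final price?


Calculate the discount amount:
25% of $75 = $18.75
Subtract from original:
$75 - $18.75 = $56.25

$56.25


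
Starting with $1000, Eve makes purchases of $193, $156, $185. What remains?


Add up expenses:
$193 + $156 + $185 = $534
Subtract from budget:
$1000 - $534 = $466

$466


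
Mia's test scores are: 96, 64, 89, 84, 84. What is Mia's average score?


Add the scores:
96 + 64 + 89 + 84 + 84 = 417
Divide by the number of tests:
417 / 5 = 83.4

83.4


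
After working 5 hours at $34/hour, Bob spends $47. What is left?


Calculate earnings:
5 x $34 = $170
Subtract spending:
$170 - $47 = $123

$123


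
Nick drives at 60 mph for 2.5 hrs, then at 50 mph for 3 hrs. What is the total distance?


Leg 1 distance:
60 x 2.5 = 150 miles
Leg 2 distance:
50 x 3 = 150 miles
Total distance:
150 + 150 = 300 miles

300 miles


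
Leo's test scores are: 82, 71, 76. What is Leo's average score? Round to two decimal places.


Add the scores:
82 + 71 + 76 = 229
Divide by the number of tests:
229 / 3 = 76.3333... ≈ 76.33

76.33


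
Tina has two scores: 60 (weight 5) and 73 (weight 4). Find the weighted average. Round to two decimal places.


Weighted sum:
5 x 60 + 4 x 73 = 592
Total weight:
5 + 4 = 9
Weighted average:
592 / 9 = 65.7777... ≈ 65.78

65.78


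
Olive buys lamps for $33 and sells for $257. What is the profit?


Selling price = $257
Cost price = $33
Profit = selling price - cost price:
Profit = $257 - $33 = $224

$224


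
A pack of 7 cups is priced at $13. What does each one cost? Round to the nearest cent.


Total cost: $13
Number of items: 7
Unit price: $13 / 7 = $1.8571... ≈ $1.86

$1.86


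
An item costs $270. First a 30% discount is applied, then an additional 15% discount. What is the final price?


First discount:
30% of $270 = $81
Price after first discount:
$270 - $81 = $189
Second discount:
15% of $189 = $28.35
Final price:
$189 - $28.35 = $160.65

$160.65


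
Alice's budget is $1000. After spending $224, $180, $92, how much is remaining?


Add up expenses:
$224 + $180 + $92 = $496
Subtract from budget:
$1000 - $496 = $504

$504


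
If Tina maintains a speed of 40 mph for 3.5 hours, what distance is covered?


Use the formula: distance = speed x time
Speed = 40 mph, Time = 3.5 hours
40 x 3.5 = 140 miles

140 miles


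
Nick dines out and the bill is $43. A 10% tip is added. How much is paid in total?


Calculate the tip:
10% of $43 = $4.30
Add tip to meal cost:
$43 + $4.30 = $47.30

$47.30


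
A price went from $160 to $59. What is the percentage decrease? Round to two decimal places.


Find the absolute change:
|59 - 160| = 101
Divide by original and multiply by 100:
101 / 160 x 100 = 63.125% ≈ 63.13%

63.13%


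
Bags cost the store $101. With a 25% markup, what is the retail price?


Calculate the markup amount:
25% of $101 = $25.25
Add to cost:
$101 + $25.25 = $126.25

$126.25


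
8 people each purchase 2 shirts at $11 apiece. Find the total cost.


Cost per person:
2 x $11 = $22
Group total:
8 x $22 = $176

$176


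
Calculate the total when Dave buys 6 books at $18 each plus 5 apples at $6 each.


Cost of books:
6 x $18 = $108
Cost of apples:
5 x $6 = $30
Add both:
$108 + $30 = $138

$138


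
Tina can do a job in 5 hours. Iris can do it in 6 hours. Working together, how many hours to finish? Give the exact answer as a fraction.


Tina's rate: 1/5 of the job per hour
Iris's rate: 1/6 of the job per hour
Combined rate: 1/5 + 1/6 = 11/30 per hour
Time = 1 / (11/30) = 30/11 hours (≈ 2.73 hours)

30/11 hours


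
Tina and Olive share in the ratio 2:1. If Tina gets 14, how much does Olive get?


Find the multiplier:
14 / 2 = 7
Apply to Olive's share:
1 x 7 = 7

7


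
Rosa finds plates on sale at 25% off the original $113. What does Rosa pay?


Calculate the discount amount:
25% of $113 = $28.25
Subtract from original:
$113 - $28.25 = $84.75

$84.75


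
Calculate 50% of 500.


Convert percentage to decimal:
50% = 0.5
Multiply:
500 x 0.5 = 250

250


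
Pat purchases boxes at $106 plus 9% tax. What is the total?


Calculate the tax:
9% of $106 = $9.54
Add tax to price:
$106 + $9.54 = $115.54

$115.54


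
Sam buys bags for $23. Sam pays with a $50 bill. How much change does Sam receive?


Start with the amount paid:
$50
Subtract the price:
$50 - $23 = $27

$27


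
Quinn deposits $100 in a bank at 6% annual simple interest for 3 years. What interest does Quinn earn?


Use the formula I = P x R x T / 100
P x R x T = 100 x 6 x 3 = 1800
I = 1800 / 100 = $18

$18


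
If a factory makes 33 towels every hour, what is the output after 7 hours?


Production rate: 33 towels per hour
Time: 7 hours
Total: 33 x 7 = 231 towels

231 towels


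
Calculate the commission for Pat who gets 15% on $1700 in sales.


Convert rate to decimal:
15% = 0.15
Multiply by sales:
$1700 x 0.15 = $255

$255


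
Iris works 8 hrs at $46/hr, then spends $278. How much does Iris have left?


Calculate earnings:
8 x $46 = $368
Subtract spending:
$368 - $278 = $90

$90


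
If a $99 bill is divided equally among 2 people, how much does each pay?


Total bill: $99
Number of people: 2
Each pays: $99 / 2 = $49.50

$49.50


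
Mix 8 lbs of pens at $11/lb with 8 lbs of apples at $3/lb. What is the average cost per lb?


Cost of pens:
8 x $11 = $88
Cost of apples:
8 x $3 = $24
Total cost: $88 + $24 = $112
Total weight: 16 lbs
Average: $112 / 16 = $7/lb

$7/lb


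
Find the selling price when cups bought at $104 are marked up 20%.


Calculate the markup amount:
20% of $104 = $20.80
Add to cost:
$104 + $20.80 = $124.80

$124.80


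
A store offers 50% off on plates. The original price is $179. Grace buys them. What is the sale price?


Calculate the discount amount:
50% of $179 = $89.50
Subtract from original:
$179 - $89.50 = $89.50

$89.50


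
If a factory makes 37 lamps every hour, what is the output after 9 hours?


Production rate: 37 lamps per hour
Time: 9 hours
Total: 37 x 9 = 333 lamps

333 lamps


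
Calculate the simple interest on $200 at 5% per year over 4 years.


Use the formula I = P x R x T / 100
P x R x T = 200 x 5 x 4 = 4000
I = 4000 / 100 = $40

$40


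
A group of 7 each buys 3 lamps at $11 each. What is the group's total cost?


Cost per person:
3 x $11 = $33
Group total:
7 x $33 = $231

$231


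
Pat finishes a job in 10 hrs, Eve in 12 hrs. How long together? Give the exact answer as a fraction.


Pat's rate: 1/10 of the job per hour
Eve's rate: 1/12 of the job per hour
Combined rate: 1/10 + 1/12 = 11/60 per hour
Time = 1 / (11/60) = 60/11 hours (≈ 5.45 hours)

60/11 hours


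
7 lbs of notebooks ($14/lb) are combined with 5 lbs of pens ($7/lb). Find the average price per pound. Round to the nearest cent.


Cost of notebooks:
7 x $14 = $98
Cost of pens:
5 x $7 = $35
Total cost: $98 + $35 = $133
Total weight: 12 lbs
Average: $133 / 12 = $11.0833... ≈ $11.08/lb

$11.08/lb


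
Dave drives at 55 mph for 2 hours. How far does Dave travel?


Use the formula: distance = speed x time
Speed = 55 mph, Time = 2 hours
55 x 2 = 110 miles

110 miles


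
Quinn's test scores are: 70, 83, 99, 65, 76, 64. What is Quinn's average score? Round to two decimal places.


Add the scores:
70 + 83 + 99 + 65 + 76 + 64 = 457
Divide by the number of tests:
457 / 6 = 76.1666... ≈ 76.17

76.17


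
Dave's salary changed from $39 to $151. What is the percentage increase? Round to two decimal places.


Find the absolute change:
|151 - 39| = 112
Divide by original and multiply by 100:
112 / 39 x 100 = 287.1794...% ≈ 287.18%

287.18%


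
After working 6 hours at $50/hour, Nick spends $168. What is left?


Calculate earnings:
6 x $50 = $300
Subtract spending:
$300 - $168 = $132

$132


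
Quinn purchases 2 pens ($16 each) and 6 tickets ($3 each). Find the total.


Cost of pens:
2 x $16 = $32
Cost of tickets:
6 x $3 = $18
Add both:
$32 + $18 = $50

$50


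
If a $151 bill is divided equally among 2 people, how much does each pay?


Total bill: $151
Number of people: 2
Each pays: $151 / 2 = $75.50

$75.50


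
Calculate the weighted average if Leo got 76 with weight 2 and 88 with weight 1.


Weighted sum:
2 x 76 + 1 x 88 = 240
Total weight:
2 + 1 = 3
Weighted average:
240 / 3 = 80

80


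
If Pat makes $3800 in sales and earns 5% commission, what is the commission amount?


Convert rate to decimal:
5% = 0.05
Multiply by sales:
$3800 x 0.05 = $190

$190


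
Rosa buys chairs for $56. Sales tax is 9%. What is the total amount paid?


Calculate the tax:
9% of $56 = $5.04
Add tax to price:
$56 + $5.04 = $61.04

$61.04


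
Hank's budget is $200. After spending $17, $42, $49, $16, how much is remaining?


Add up expenses:
$17 + $42 + $49 + $16 = $124
Subtract from budget:
$200 - $124 = $76

$76


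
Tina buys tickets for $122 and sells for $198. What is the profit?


Selling price = $198
Cost price = $122
Profit = selling price - cost price:
Profit = $198 - $122 = $76

$76


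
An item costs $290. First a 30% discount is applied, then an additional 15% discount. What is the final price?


First discount:
30% of $290 = $87
Price after first discount:
$290 - $87 = $203
Second discount:
15% of $203 = $30.45
Final price:
$203 - $30.45 = $172.55

$172.55


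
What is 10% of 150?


Convert percentage to decimal:
10% = 0.1
Multiply:
150 x 0.1 = 15

15


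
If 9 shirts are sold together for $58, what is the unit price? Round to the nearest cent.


Total cost: $58
Number of items: 9
Unit price: $58 / 9 = $6.4444... ≈ $6.44

$6.44


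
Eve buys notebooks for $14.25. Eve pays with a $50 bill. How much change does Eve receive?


Start with the amount paid:
$50
Subtract the price:
$50 - $14.25 = $35.75

$35.75


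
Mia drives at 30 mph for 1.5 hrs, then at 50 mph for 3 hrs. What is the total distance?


Leg 1 distance:
30 x 1.5 = 45 miles
Leg 2 distance:
50 x 3 = 150 miles
Total distance:
45 + 150 = 195 miles

195 miles


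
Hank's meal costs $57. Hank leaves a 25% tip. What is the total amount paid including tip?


Calculate the tip:
25% of $57 = $14.25
Add tip to meal cost:
$57 + $14.25 = $71.25

$71.25


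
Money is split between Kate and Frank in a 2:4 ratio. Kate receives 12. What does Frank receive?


Find the multiplier:
12 / 2 = 6
Apply to Frank's share:
4 x 6 = 24

24


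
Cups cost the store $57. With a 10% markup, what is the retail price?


Calculate the markup amount:
10% of $57 = $5.70
Add to cost:
$57 + $5.70 = $62.70

$62.70


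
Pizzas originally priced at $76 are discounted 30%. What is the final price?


Calculate the discount amount:
30% of $76 = $22.80
Subtract from original:
$76 - $22.80 = $53.20

$53.20


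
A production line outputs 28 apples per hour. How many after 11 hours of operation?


Production rate: 28 apples per hour
Time: 11 hours
Total: 28 x 11 = 308 apples

308 apples


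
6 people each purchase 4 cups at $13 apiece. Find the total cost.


Cost per person:
4 x $13 = $52
Group total:
6 x $52 = $312

$312


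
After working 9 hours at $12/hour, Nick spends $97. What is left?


Calculate earnings:
9 x $12 = $108
Subtract spending:
$108 - $97 = $11

$11


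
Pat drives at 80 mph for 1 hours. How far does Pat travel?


Use the formula: distance = speed x time
Speed = 80 mph, Time = 1 hours
80 x 1 = 80 miles

80 miles


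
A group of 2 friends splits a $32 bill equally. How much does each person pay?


Total bill: $32
Number of people: 2
Each pays: $32 / 2 = $16

$16


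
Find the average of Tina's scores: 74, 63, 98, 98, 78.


Add the scores:
74 + 63 + 98 + 98 + 78 = 411
Divide by the number of tests:
411 / 5 = 82.2

82.2


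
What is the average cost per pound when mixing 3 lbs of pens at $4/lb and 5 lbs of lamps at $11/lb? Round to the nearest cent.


Cost of pens:
3 x $4 = $12
Cost of lamps:
5 x $11 = $55
Total cost: $12 + $55 = $67
Total weight: 8 lbs
Average: $67 / 8 = $8.375 ≈ $8.38/lb

$8.38/lb


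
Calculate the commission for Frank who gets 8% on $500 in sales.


Convert rate to decimal:
8% = 0.08
Multiply by sales:
$500 x 0.08 = $40

$40


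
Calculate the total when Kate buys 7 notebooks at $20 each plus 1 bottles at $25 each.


Cost of notebooks:
7 x $20 = $140
Cost of bottles:
1 x $25 = $25
Add both:
$140 + $25 = $165

$165


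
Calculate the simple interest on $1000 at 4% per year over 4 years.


Use the formula I = P x R x T / 100
P x R x T = 1000 x 4 x 4 = 16000
I = 16000 / 100 = $160

$160


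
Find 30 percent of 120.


Convert percentage to decimal:
30% = 0.3
Multiply:
120 x 0.3 = 36

36


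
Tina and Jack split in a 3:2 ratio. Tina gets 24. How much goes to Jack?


Find the multiplier:
24 / 3 = 8
Apply to Jack's share:
2 x 8 = 16

16


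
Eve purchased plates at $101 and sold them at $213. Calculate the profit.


Selling price = $213
Cost price = $101
Profit = selling price - cost price:
Profit = $213 - $101 = $112

$112


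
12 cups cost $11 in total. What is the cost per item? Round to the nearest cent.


Total cost: $11
Number of items: 12
Unit price: $11 / 12 = $0.9166... ≈ $0.92

$0.92


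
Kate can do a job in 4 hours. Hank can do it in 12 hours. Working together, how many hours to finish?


Kate's rate: 1/4 of the job per hour
Hank's rate: 1/12 of the job per hour
Combined rate: 1/4 + 1/12 = 1/3 per hour
Time = 1 / (1/3) = 3 hours

3 hours


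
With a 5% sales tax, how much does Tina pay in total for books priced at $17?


Calculate the tax:
5% of $17 = $0.85
Add tax to price:
$17 + $0.85 = $17.85

$17.85


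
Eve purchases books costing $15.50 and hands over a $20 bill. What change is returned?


Start with the amount paid:
$20
Subtract the price:
$20 - $15.50 = $4.50

$4.50


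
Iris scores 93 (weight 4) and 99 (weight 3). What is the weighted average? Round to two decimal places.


Weighted sum:
4 x 93 + 3 x 99 = 669
Total weight:
4 + 3 = 7
Weighted average:
669 / 7 = 95.5714... ≈ 95.57

95.57


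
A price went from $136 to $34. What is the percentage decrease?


Find the absolute change:
|34 - 136| = 102
Divide by original and multiply by 100:
102 / 136 x 100 = 75%

75%


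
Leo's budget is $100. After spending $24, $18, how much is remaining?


Add up expenses:
$24 + $18 = $42
Subtract from budget:
$100 - $42 = $58

$58


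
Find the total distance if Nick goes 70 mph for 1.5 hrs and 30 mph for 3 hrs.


Leg 1 distance:
70 x 1.5 = 105 miles
Leg 2 distance:
30 x 3 = 90 miles
Total distance:
105 + 90 = 195 miles

195 miles


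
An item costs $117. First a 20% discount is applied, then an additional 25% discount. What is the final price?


First discount:
20% of $117 = $23.40
Price after first discount:
$117 - $23.40 = $93.60
Second discount:
25% of $93.60 = $23.40
Final price:
$93.60 - $23.40 = $70.20

$70.20


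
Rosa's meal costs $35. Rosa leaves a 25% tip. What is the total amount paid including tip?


Calculate the tip:
25% of $35 = $8.75
Add tip to meal cost:
$35 + $8.75 = $43.75

$43.75


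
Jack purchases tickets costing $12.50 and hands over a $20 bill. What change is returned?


Start with the amount paid:
$20
Subtract the price:
$20 - $12.50 = $7.50

$7.50


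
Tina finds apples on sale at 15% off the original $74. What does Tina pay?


Calculate the discount amount:
15% of $74 = $11.10
Subtract from original:
$74 - $11.10 = $62.90

$62.90


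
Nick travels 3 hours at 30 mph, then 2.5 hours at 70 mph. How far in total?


Leg 1 distance:
30 x 3 = 90 miles
Leg 2 distance:
70 x 2.5 = 175 miles
Total distance:
90 + 175 = 265 miles

265 miles


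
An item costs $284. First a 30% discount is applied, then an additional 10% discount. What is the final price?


First discount:
30% of $284 = $85.20
Price after first discount:
$284 - $85.20 = $198.80
Second discount:
10% of $198.80 = $19.88
Final price:
$198.80 - $19.88 = $178.92

$178.92


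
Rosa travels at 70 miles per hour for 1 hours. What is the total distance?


Use the formula: distance = speed x time
Speed = 70 mph, Time = 1 hours
70 x 1 = 70 miles

70 miles


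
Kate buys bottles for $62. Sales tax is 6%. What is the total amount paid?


Calculate the tax:
6% of $62 = $3.72
Add tax to price:
$62 + $3.72 = $65.72

$65.72


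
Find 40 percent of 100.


Convert percentage to decimal:
40% = 0.4
Multiply:
100 x 0.4 = 40

40


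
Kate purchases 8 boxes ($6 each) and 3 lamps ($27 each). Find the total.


Cost of boxes:
8 x $6 = $48
Cost of lamps:
3 x $27 = $81
Add both:
$48 + $81 = $129

$129


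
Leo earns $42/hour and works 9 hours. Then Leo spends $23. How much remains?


Calculate earnings:
9 x $42 = $378
Subtract spending:
$378 - $23 = $355

$355


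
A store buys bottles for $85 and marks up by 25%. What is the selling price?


Calculate the markup amount:
25% of $85 = $21.25
Add to cost:
$85 + $21.25 = $106.25

$106.25


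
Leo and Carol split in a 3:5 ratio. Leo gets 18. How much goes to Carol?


Find the multiplier:
18 / 3 = 6
Apply to Carol's share:
5 x 6 = 30

30


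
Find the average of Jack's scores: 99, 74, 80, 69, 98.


Add the scores:
99 + 74 + 80 + 69 + 98 = 420
Divide by the number of tests:
420 / 5 = 84

84


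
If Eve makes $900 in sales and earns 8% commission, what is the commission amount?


Convert rate to decimal:
8% = 0.08
Multiply by sales:
$900 x 0.08 = $72

$72


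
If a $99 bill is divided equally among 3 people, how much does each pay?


Total bill: $99
Number of people: 3
Each pays: $99 / 3 = $33

$33


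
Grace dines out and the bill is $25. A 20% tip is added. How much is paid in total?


Calculate the tip:
20% of $25 = $5
Add tip to meal cost:
$25 + $5 = $30

$30


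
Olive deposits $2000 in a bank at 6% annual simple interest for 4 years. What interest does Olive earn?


Use the formula I = P x R x T / 100
P x R x T = 2000 x 6 x 4 = 48000
I = 48000 / 100 = $480

$480


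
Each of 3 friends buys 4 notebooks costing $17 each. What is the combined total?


Cost per person:
4 x $17 = $68
Group total:
3 x $68 = $204

$204


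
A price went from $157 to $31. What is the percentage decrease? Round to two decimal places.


Find the absolute change:
|31 - 157| = 126
Divide by original and multiply by 100:
126 / 157 x 100 = 80.2547...% ≈ 80.25%

80.25%


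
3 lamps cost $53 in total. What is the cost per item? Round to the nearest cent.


Total cost: $53
Number of items: 3
Unit price: $53 / 3 = $17.6666... ≈ $17.67

$17.67


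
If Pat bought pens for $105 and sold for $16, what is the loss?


Selling price = $16
Cost price = $105
Loss = cost price - selling price:
Loss = $105 - $16 = $89

$89


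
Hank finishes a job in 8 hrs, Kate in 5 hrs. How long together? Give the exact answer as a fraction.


Hank's rate: 1/8 of the job per hour
Kate's rate: 1/5 of the job per hour
Combined rate: 1/8 + 1/5 = 13/40 per hour
Time = 1 / (13/40) = 40/13 hours (≈ 3.08 hours)

40/13 hours


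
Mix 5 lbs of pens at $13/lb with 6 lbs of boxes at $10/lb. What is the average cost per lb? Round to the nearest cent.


Cost of pens:
5 x $13 = $65
Cost of boxes:
6 x $10 = $60
Total cost: $65 + $60 = $125
Total weight: 11 lbs
Average: $125 / 11 = $11.3636... ≈ $11.36/lb

$11.36/lb


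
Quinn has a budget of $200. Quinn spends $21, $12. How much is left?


Add up expenses:
$21 + $12 = $33
Subtract from budget:
$200 - $33 = $167

$167


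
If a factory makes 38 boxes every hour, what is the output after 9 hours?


Production rate: 38 boxes per hour
Time: 9 hours
Total: 38 x 9 = 342 boxes

342 boxes


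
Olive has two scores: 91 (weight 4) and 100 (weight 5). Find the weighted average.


Weighted sum:
4 x 91 + 5 x 100 = 864
Total weight:
4 + 5 = 9
Weighted average:
864 / 9 = 96

96


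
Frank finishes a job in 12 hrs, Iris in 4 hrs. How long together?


Frank's rate: 1/12 of the job per hour
Iris's rate: 1/4 of the job per hour
Combined rate: 1/12 + 1/4 = 1/3 per hour
Time = 1 / (1/3) = 3 hours

3 hours


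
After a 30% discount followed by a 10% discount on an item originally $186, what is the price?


First discount:
30% of $186 = $55.80
Price after first discount:
$186 - $55.80 = $130.20
Second discount:
10% of $130.20 = $13.02
Final price:
$130.20 - $13.02 = $117.18

$117.18


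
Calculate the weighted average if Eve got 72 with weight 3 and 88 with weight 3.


Weighted sum:
3 x 72 + 3 x 88 = 480
Total weight:
3 + 3 = 6
Weighted average:
480 / 6 = 80

80


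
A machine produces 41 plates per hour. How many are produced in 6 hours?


Production rate: 41 plates per hour
Time: 6 hours
Total: 41 x 6 = 246 plates

246 plates


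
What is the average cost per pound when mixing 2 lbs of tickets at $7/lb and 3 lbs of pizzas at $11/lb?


Cost of tickets:
2 x $7 = $14
Cost of pizzas:
3 x $11 = $33
Total cost: $14 + $33 = $47
Total weight: 5 lbs
Average: $47 / 5 = $9.40/lb

$9.40/lb


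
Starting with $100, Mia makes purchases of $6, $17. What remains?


Add up expenses:
$6 + $17 = $23
Subtract from budget:
$100 - $23 = $77

$77


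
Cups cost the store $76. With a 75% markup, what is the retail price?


Calculate the markup amount:
75% of $76 = $57
Add to cost:
$76 + $57 = $133

$133


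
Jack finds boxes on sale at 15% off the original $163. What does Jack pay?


Calculate the discount amount:
15% of $163 = $24.45
Subtract from original:
$163 - $24.45 = $138.55

$138.55


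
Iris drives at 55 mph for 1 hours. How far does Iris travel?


Use the formula: distance = speed x time
Speed = 55 mph, Time = 1 hours
55 x 1 = 55 miles

55 miles


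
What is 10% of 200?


Convert percentage to decimal:
10% = 0.1
Multiply:
200 x 0.1 = 20

20


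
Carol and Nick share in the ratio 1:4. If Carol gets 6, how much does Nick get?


Find the multiplier:
6 / 1 = 6
Apply to Nick's share:
4 x 6 = 24

24


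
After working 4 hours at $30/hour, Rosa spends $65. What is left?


Calculate earnings:
4 x $30 = $120
Subtract spending:
$120 - $65 = $55

$55


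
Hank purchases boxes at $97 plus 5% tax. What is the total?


Calculate the tax:
5% of $97 = $4.85
Add tax to price:
$97 + $4.85 = $101.85

$101.85


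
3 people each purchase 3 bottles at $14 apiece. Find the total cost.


Cost per person:
3 x $14 = $42
Group total:
3 x $42 = $126

$126


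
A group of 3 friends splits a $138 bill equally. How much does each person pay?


Total bill: $138
Number of people: 3
Each pays: $138 / 3 = $46

$46


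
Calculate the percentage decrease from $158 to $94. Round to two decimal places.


Find the absolute change:
|94 - 158| = 64
Divide by original and multiply by 100:
64 / 158 x 100 = 40.5063...% ≈ 40.51%

40.51%


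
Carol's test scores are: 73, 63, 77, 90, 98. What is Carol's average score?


Add the scores:
73 + 63 + 77 + 90 + 98 = 401
Divide by the number of tests:
401 / 5 = 80.2

80.2


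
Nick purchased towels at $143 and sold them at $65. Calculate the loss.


Selling price = $65
Cost price = $143
Loss = cost price - selling price:
Loss = $143 - $65 = $78

$78


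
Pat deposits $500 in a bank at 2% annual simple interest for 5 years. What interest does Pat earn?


Use the formula I = P x R x T / 100
P x R x T = 500 x 2 x 5 = 5000
I = 5000 / 100 = $50

$50


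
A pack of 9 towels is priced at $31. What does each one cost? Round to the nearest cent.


Total cost: $31
Number of items: 9
Unit price: $31 / 9 = $3.4444... ≈ $3.44

$3.44


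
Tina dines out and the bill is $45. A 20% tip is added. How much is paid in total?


Calculate the tip:
20% of $45 = $9
Add tip to meal cost:
$45 + $9 = $54

$54


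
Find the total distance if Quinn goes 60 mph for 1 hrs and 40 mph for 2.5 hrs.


Leg 1 distance:
60 x 1 = 60 miles
Leg 2 distance:
40 x 2.5 = 100 miles
Total distance:
60 + 100 = 160 miles

160 miles


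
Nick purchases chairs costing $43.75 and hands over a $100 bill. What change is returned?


Start with the amount paid:
$100
Subtract the price:
$100 - $43.75 = $56.25

$56.25


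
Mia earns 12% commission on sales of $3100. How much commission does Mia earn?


Convert rate to decimal:
12% = 0.12
Multiply by sales:
$3100 x 0.12 = $372

$372


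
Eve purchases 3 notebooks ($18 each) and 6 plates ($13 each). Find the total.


Cost of notebooks:
3 x $18 = $54
Cost of plates:
6 x $13 = $78
Add both:
$54 + $78 = $132

$132


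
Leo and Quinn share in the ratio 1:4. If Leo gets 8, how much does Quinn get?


Find the multiplier:
8 / 1 = 8
Apply to Quinn's share:
4 x 8 = 32

32


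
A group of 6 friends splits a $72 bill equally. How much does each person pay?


Total bill: $72
Number of people: 6
Each pays: $72 / 6 = $12

$12


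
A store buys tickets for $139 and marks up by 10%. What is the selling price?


Calculate the markup amount:
10% of $139 = $13.90
Add to cost:
$139 + $13.90 = $152.90

$152.90


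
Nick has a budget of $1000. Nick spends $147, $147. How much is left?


Add up expenses:
$147 + $147 = $294
Subtract from budget:
$1000 - $294 = $706

$706


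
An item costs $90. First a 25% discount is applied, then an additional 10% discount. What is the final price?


First discount:
25% of $90 = $22.50
Price after first discount:
$90 - $22.50 = $67.50
Second discount:
10% of $67.50 = $6.75
Final price:
$67.50 - $6.75 = $60.75

$60.75


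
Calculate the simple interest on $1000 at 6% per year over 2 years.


Use the formula I = P x R x T / 100
P x R x T = 1000 x 6 x 2 = 12000
I = 12000 / 100 = $120

$120


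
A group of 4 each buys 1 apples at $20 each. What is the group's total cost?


Cost per person:
1 x $20 = $20
Group total:
4 x $20 = $80

$80


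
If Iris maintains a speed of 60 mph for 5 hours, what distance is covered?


Use the formula: distance = speed x time
Speed = 60 mph, Time = 5 hours
60 x 5 = 300 miles

300 miles


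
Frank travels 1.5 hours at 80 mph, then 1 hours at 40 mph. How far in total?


Leg 1 distance:
80 x 1.5 = 120 miles
Leg 2 distance:
40 x 1 = 40 miles
Total distance:
120 + 40 = 160 miles

160 miles


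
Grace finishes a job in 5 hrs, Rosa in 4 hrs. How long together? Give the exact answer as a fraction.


Grace's rate: 1/5 of the job per hour
Rosa's rate: 1/4 of the job per hour
Combined rate: 1/5 + 1/4 = 9/20 per hour
Time = 1 / (9/20) = 20/9 hours (≈ 2.22 hours)

20/9 hours


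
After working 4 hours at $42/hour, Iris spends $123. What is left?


Calculate earnings:
4 x $42 = $168
Subtract spending:
$168 - $123 = $45

$45


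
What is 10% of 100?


Convert percentage to decimal:
10% = 0.1
Multiply:
100 x 0.1 = 10

10


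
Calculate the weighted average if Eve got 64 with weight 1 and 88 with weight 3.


Weighted sum:
1 x 64 + 3 x 88 = 328
Total weight:
1 + 3 = 4
Weighted average:
328 / 4 = 82

82


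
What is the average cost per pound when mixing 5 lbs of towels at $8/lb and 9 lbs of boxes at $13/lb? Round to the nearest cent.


Cost of towels:
5 x $8 = $40
Cost of boxes:
9 x $13 = $117
Total cost: $40 + $117 = $157
Total weight: 14 lbs
Average: $157 / 14 = $11.2142... ≈ $11.21/lb

$11.21/lb


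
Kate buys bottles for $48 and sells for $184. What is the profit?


Selling price = $184
Cost price = $48
Profit = selling price - cost price:
Profit = $184 - $48 = $136

$136


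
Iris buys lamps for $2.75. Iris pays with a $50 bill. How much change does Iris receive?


Start with the amount paid:
$50
Subtract the price:
$50 - $2.75 = $47.25

$47.25


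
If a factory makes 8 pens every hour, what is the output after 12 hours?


Production rate: 8 pens per hour
Time: 12 hours
Total: 8 x 12 = 96 pens

96 pens


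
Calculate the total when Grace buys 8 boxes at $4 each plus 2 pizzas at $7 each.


Cost of boxes:
8 x $4 = $32
Cost of pizzas:
2 x $7 = $14
Add both:
$32 + $14 = $46

$46


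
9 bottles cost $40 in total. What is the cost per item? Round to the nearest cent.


Total cost: $40
Number of items: 9
Unit price: $40 / 9 = $4.4444... ≈ $4.44

$4.44


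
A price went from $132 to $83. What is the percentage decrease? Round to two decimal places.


Find the absolute change:
|83 - 132| = 49
Divide by original and multiply by 100:
49 / 132 x 100 = 37.1212...% ≈ 37.12%

37.12%


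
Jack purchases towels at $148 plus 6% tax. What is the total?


Calculate the tax:
6% of $148 = $8.88
Add tax to price:
$148 + $8.88 = $156.88

$156.88


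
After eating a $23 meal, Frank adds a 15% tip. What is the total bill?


Calculate the tip:
15% of $23 = $3.45
Add tip to meal cost:
$23 + $3.45 = $26.45

$26.45


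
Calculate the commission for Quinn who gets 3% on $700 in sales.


Convert rate to decimal:
3% = 0.03
Multiply by sales:
$700 x 0.03 = $21

$21


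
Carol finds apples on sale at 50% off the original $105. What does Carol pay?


Calculate the discount amount:
50% of $105 = $52.50
Subtract from original:
$105 - $52.50 = $52.50

$52.50


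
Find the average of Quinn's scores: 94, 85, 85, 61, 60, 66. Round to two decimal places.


Add the scores:
94 + 85 + 85 + 61 + 60 + 66 = 451
Divide by the number of tests:
451 / 6 = 75.1666... ≈ 75.17

75.17


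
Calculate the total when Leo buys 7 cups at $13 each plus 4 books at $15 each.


Cost of cups:
7 x $13 = $91
Cost of books:
4 x $15 = $60
Add both:
$91 + $60 = $151

$151


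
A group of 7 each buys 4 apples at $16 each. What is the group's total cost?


Cost per person:
4 x $16 = $64
Group total:
7 x $64 = $448

$448


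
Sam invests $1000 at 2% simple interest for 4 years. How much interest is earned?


Use the formula I = P x R x T / 100
P x R x T = 1000 x 2 x 4 = 8000
I = 8000 / 100 = $80

$80


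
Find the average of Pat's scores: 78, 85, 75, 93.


Add the scores:
78 + 85 + 75 + 93 = 331
Divide by the number of tests:
331 / 4 = 82.75

82.75


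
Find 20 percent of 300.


Convert percentage to decimal:
20% = 0.2
Multiply:
300 x 0.2 = 60

60


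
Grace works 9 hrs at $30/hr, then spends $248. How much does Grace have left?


Calculate earnings:
9 x $30 = $270
Subtract spending:
$270 - $248 = $22

$22


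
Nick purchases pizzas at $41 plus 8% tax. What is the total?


Calculate the tax:
8% of $41 = $3.28
Add tax to price:
$41 + $3.28 = $44.28

$44.28
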